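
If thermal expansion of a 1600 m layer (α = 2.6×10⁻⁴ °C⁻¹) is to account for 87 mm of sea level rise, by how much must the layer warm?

about 0.209 °C

ΔT = Δh/(αH) = 0.087 / (2.6×10⁻⁴ × 1600) ≈ 0.2091 °C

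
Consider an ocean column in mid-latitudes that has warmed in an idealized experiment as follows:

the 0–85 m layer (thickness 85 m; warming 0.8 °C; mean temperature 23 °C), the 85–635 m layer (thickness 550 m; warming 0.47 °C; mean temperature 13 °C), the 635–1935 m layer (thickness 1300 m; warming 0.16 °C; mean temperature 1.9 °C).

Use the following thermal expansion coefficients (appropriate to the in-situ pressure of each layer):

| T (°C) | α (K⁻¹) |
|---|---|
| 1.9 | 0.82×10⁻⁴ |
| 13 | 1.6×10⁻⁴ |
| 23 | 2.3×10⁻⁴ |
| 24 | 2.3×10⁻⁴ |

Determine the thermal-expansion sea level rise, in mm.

Layer 1 at 23 °C → α = 2.3×10⁻⁴ K⁻¹
Layer 2 at 13 °C → α = 1.6×10⁻⁴ K⁻¹
Layer 3 at 1.9 °C → α = 0.82×10⁻⁴ K⁻¹
Layer 1: 85 × 0.8 × 2.3×10⁻⁴ = 0.01564 m
0.47 × 1.6×10⁻⁴ × 550 = 0.04136 m
Layer 3: 1300 × 0.82×10⁻⁴ × 0.16 = 0.017056 m
Δh = 0.01564 + 0.04136 + 0.017056 = 0.074056 m

Δh = 74.1 mm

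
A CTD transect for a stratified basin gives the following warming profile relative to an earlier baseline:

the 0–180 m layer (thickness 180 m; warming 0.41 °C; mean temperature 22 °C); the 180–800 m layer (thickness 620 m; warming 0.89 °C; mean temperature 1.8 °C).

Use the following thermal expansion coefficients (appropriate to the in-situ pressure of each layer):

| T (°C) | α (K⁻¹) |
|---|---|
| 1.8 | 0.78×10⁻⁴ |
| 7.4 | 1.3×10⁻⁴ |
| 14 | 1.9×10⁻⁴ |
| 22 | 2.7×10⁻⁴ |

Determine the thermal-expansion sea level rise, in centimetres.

Layer 1 at 22 °C → α = 2.7×10⁻⁴ K⁻¹
Layer 2 at 1.8 °C → α = 0.78×10⁻⁴ K⁻¹
Layer 1: 0.41 × 2.7×10⁻⁴ × 180 = 0.019926 m
Layer 2: 0.89 × 620 × 0.78×10⁻⁴ = 0.0430404 m
Δh = 0.019926 + 0.0430404 = 0.0629664 m ≈ 6.30 cm

6.30 cm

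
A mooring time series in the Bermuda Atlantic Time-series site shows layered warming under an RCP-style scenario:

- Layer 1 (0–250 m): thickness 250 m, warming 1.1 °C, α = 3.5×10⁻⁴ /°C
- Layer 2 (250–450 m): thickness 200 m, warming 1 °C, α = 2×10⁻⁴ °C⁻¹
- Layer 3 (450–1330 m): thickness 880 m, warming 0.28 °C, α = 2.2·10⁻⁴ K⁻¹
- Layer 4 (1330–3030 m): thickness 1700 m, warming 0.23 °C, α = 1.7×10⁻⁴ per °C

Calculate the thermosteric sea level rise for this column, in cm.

25.7 cm

Layer 1: 3.5×10⁻⁴ × 250 × 1.1 = 0.09625 m
250–450 m: 2×10⁻⁴ × 200 × 1 = 0.04000 m
2.2×10⁻⁴ × 880 × 0.28 = 0.054208 m
1330–3030 m: 1700 × 0.23 × 1.7×10⁻⁴ = 0.06647 m
Δh = 0.09625 + 0.04000 + 0.054208 + 0.06647 = 0.256928 m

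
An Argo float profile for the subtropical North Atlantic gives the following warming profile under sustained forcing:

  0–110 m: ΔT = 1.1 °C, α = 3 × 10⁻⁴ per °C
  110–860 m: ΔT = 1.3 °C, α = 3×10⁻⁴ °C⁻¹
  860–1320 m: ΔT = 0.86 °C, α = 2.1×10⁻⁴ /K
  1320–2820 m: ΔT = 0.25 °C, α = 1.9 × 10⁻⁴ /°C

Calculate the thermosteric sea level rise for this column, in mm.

about 480 mm

0–110 m: 1.1 × 110 × 3×10⁻⁴ = 0.03630 m
Layer 2: 1.3 × 3×10⁻⁴ × 750 = 0.29250 m
Layer 3: 0.86 × 2.1×10⁻⁴ × 460 = 0.083076 m
Layer 4: 0.25 × 1500 × 1.9×10⁻⁴ = 0.07125 m
Δh = 0.03630 + 0.29250 + 0.083076 + 0.07125 = 0.483126 m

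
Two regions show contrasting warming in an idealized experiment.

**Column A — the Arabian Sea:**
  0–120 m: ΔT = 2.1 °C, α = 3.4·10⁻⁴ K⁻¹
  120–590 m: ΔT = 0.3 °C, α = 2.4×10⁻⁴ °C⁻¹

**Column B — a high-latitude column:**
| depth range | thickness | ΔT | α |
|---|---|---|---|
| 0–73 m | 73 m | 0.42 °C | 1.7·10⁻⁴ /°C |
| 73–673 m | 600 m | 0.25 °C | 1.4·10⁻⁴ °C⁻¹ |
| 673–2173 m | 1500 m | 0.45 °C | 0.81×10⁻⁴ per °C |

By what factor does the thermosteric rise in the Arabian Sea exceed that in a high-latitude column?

A 120 × 3.4×10⁻⁴ × 2.1 = 0.08568 m
A Layer 2: 0.3 × 470 × 2.4×10⁻⁴ = 0.03384 m
A total: 0.11952 m
B 0–73 m: 1.7×10⁻⁴ × 73 × 0.42 = 0.0052122 m
B Layer 2: 0.25 × 600 × 1.4×10⁻⁴ = 0.02100 m
B 1500 × 0.81×10⁻⁴ × 0.45 = 0.054675 m
B total: 0.0808872 m
Ratio: 0.11952 / 0.0808872 ≈ 1.478

a factor of 1.48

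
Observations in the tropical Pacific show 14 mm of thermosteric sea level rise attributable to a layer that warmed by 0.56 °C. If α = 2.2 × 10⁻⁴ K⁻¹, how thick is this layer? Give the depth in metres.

H = Δh/(αΔT) = 0.014 / (2.2×10⁻⁴ × 0.56) ≈ 113.6 m

H ≈ 114 m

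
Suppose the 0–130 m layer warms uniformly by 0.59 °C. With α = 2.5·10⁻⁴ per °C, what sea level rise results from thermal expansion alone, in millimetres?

about 19.2 mm

Δh = αΔT·H = 2.5×10⁻⁴ × 0.59 × 130 = 0.019175 m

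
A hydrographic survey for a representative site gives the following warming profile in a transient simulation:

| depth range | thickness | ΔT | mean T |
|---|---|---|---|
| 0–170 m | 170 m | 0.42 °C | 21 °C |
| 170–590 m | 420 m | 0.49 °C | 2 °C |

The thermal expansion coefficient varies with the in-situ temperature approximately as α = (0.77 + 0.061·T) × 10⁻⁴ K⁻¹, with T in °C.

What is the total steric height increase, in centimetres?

Layer 1: α = (0.77 + 0.061×21)×10⁻⁴ = 2.051×10⁻⁴ K⁻¹
Layer 2: α = (0.77 + 0.061×2)×10⁻⁴ = 0.892×10⁻⁴ K⁻¹
0–170 m: 2.051×10⁻⁴ × 0.42 × 170 = 0.01464414 m
170–590 m: 0.49 × 420 × 0.892×10⁻⁴ = 0.01835736 m
Δh = 0.01464414 + 0.01835736 = 0.0330015 m

Δh = 3.30 cm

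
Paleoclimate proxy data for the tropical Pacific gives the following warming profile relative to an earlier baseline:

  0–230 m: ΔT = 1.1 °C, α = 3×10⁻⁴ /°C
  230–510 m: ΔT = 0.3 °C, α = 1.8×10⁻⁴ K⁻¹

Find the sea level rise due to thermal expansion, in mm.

91.0 mm

Layer 1: 230 × 3×10⁻⁴ × 1.1 = 0.07590 m
Layer 2: 280 × 0.3 × 1.8×10⁻⁴ = 0.01512 m
Δh = 0.07590 + 0.01512 = 0.09102 m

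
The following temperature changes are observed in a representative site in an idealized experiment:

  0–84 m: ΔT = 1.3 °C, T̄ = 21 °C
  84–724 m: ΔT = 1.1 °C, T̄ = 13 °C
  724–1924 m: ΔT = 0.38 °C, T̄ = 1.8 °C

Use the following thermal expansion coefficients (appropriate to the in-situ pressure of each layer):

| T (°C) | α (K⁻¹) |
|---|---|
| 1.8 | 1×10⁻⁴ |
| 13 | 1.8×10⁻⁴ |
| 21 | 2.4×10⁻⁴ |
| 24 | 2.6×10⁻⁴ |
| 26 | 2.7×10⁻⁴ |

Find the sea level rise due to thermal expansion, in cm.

Layer 1 at 21 °C → α = 2.4×10⁻⁴ K⁻¹
Layer 2 at 13 °C → α = 1.8×10⁻⁴ K⁻¹
Layer 3 at 1.8 °C → α = 1×10⁻⁴ K⁻¹
0–84 m: 1.3 × 2.4×10⁻⁴ × 84 = 0.026208 m
1.8×10⁻⁴ × 640 × 1.1 = 0.12672 m
724–1924 m: 1×10⁻⁴ × 0.38 × 1200 = 0.04560 m
Δh = 0.026208 + 0.12672 + 0.04560 = 0.198528 m

Δh ≈ 19.9 cm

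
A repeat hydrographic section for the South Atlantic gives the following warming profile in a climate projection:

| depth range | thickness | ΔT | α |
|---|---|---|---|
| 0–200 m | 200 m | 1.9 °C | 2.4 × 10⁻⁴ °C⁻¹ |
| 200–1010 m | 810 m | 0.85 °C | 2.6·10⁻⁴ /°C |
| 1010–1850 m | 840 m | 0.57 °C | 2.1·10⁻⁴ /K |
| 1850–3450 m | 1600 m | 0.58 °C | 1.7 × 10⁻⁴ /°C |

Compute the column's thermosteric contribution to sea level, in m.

Δh ≈ 0.529 m

0–200 m: 200 × 1.9 × 2.4×10⁻⁴ = 0.09120 m
200–1010 m: 0.85 × 2.6×10⁻⁴ × 810 = 0.17901 m
2.1×10⁻⁴ × 0.57 × 840 = 0.100548 m
Layer 4: 0.58 × 1.7×10⁻⁴ × 1600 = 0.15776 m
Δh = 0.09120 + 0.17901 + 0.100548 + 0.15776 = 0.528518 m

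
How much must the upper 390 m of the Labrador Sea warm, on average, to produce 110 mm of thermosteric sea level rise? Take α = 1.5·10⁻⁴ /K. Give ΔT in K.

ΔT = Δh/(αH) = 0.11 / (1.5×10⁻⁴ × 390) ≈ 1.880 K

1.88 K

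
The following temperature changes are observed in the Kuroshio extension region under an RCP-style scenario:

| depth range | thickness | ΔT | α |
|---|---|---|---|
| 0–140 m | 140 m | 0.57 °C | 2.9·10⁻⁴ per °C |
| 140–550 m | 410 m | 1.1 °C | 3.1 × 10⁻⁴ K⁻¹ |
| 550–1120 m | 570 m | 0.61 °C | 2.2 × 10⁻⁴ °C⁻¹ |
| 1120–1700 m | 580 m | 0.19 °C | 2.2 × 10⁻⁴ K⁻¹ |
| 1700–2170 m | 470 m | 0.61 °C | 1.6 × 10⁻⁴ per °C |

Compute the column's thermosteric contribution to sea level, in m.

0.31 m

140 × 2.9×10⁻⁴ × 0.57 = 0.023142 m
Layer 2: 3.1×10⁻⁴ × 410 × 1.1 = 0.13981 m
2.2×10⁻⁴ × 570 × 0.61 = 0.076494 m
0.19 × 2.2×10⁻⁴ × 580 = 0.024244 m
1700–2170 m: 0.61 × 470 × 1.6×10⁻⁴ = 0.045872 m
Δh = 0.023142 + 0.13981 + 0.076494 + 0.024244 + 0.045872 = 0.309562 m ≈ 0.31 m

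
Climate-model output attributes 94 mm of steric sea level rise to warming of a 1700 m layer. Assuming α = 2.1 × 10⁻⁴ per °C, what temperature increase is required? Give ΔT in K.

ΔT ≈ 0.263 K

ΔT = Δh/(αH) = 0.094 / (2.1×10⁻⁴ × 1700) ≈ 0.2633 K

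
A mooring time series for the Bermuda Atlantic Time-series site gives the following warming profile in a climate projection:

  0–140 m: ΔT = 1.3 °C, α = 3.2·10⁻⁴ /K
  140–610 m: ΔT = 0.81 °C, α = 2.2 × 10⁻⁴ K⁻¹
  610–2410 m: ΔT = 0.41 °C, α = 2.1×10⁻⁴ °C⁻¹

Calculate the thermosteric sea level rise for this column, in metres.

Δh ≈ 0.30 m

Layer 1: 140 × 3.2×10⁻⁴ × 1.3 = 0.05824 m
Layer 2: 2.2×10⁻⁴ × 0.81 × 470 = 0.083754 m
Layer 3: 1800 × 0.41 × 2.1×10⁻⁴ = 0.15498 m
Δh = 0.05824 + 0.083754 + 0.15498 = 0.296974 m ≈ 0.30 m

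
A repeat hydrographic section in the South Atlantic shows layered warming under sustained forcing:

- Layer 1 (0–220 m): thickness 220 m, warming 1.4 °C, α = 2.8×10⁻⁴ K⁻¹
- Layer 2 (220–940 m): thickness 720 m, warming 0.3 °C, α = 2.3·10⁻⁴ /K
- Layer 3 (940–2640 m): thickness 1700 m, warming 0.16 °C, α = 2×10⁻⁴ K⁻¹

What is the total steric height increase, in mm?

Layer 1: 1.4 × 2.8×10⁻⁴ × 220 = 0.08624 m
Layer 2: 0.3 × 2.3×10⁻⁴ × 720 = 0.04968 m
1700 × 0.16 × 2×10⁻⁴ = 0.05440 m
Δh = 0.08624 + 0.04968 + 0.05440 = 0.19032 m

about 190 mm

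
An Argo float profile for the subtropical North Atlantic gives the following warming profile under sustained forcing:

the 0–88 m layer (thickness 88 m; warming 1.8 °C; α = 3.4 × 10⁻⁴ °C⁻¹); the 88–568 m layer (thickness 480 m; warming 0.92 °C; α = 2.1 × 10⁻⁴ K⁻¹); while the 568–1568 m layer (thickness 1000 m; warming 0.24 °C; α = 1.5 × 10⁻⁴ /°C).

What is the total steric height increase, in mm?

Δh = 180 mm

88 × 3.4×10⁻⁴ × 1.8 = 0.053856 m
Layer 2: 0.92 × 480 × 2.1×10⁻⁴ = 0.092736 m
568–1568 m: 0.24 × 1000 × 1.5×10⁻⁴ = 0.03600 m
Δh = 0.053856 + 0.092736 + 0.03600 = 0.182592 m ≈ 180 mm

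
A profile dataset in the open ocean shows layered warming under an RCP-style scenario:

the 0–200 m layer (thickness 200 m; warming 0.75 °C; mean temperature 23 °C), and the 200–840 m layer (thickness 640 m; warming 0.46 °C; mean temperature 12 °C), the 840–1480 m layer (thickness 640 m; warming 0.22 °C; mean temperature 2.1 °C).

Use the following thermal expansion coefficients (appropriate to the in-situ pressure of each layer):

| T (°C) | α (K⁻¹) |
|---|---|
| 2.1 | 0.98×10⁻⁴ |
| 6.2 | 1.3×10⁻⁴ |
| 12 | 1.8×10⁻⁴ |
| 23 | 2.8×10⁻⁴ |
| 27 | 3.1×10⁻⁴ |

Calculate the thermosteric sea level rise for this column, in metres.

Layer 1 at 23 °C → α = 2.8×10⁻⁴ K⁻¹
Layer 2 at 12 °C → α = 1.8×10⁻⁴ K⁻¹
Layer 3 at 2.1 °C → α = 0.98×10⁻⁴ K⁻¹
Layer 1: 0.75 × 200 × 2.8×10⁻⁴ = 0.04200 m
200–840 m: 0.46 × 640 × 1.8×10⁻⁴ = 0.052992 m
840–1480 m: 0.22 × 640 × 0.98×10⁻⁴ = 0.0137984 m
Δh = 0.04200 + 0.052992 + 0.0137984 = 0.1087904 m ≈ 0.11 m

0.11 m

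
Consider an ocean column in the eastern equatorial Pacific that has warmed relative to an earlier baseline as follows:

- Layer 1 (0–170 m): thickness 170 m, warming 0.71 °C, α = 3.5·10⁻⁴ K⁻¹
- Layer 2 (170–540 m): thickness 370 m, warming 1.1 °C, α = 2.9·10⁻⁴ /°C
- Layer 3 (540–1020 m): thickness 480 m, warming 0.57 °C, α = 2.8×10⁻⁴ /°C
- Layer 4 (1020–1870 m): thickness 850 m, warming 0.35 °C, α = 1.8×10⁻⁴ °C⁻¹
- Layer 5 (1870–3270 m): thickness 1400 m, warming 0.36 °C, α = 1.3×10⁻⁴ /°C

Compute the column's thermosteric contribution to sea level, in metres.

0.356 m of thermosteric rise

3.5×10⁻⁴ × 170 × 0.71 = 0.042245 m
1.1 × 2.9×10⁻⁴ × 370 = 0.11803 m
0.57 × 2.8×10⁻⁴ × 480 = 0.076608 m
Layer 4: 850 × 0.35 × 1.8×10⁻⁴ = 0.05355 m
1870–3270 m: 1.3×10⁻⁴ × 1400 × 0.36 = 0.06552 m
Δh = 0.042245 + 0.11803 + 0.076608 + 0.05355 + 0.06552 = 0.355953 m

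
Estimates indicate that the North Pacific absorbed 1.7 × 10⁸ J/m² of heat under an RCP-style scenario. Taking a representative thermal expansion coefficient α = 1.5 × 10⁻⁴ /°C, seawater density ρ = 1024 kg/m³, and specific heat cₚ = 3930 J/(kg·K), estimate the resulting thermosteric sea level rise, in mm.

Δh = αQ/(ρcₚ) = 1.5×10⁻⁴ × 1.7×10⁸ / (1024 × 3930) ≈ 0.0063365 m

6.34 mm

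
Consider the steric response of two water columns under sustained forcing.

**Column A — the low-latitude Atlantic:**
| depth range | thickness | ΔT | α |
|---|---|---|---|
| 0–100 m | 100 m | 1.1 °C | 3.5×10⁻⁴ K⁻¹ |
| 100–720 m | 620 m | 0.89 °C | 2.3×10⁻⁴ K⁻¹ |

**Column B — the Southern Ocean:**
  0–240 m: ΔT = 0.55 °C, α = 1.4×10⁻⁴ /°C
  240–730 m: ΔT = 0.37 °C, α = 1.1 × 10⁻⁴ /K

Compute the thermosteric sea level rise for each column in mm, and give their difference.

A 0–100 m: 100 × 1.1 × 3.5×10⁻⁴ = 0.03850 m
A 100–720 m: 2.3×10⁻⁴ × 0.89 × 620 = 0.126914 m
A total: 0.165414 m
B Layer 1: 240 × 0.55 × 1.4×10⁻⁴ = 0.01848 m
B Layer 2: 0.37 × 1.1×10⁻⁴ × 490 = 0.019943 m
B total: 0.038423 m
Difference: 0.165414 − 0.038423 = 0.126991 m

A: 165 mm; B: 38.4 mm; difference 127 mm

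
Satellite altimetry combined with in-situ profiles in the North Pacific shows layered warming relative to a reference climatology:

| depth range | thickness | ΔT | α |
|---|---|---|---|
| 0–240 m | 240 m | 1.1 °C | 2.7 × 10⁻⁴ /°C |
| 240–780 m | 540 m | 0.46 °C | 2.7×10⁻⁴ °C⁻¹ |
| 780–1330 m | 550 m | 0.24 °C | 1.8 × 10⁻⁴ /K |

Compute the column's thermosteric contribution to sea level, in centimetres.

0–240 m: 240 × 1.1 × 2.7×10⁻⁴ = 0.07128 m
240–780 m: 2.7×10⁻⁴ × 540 × 0.46 = 0.067068 m
780–1330 m: 550 × 1.8×10⁻⁴ × 0.24 = 0.02376 m
Δh = 0.07128 + 0.067068 + 0.02376 = 0.162108 m

Δh = 16.2 cm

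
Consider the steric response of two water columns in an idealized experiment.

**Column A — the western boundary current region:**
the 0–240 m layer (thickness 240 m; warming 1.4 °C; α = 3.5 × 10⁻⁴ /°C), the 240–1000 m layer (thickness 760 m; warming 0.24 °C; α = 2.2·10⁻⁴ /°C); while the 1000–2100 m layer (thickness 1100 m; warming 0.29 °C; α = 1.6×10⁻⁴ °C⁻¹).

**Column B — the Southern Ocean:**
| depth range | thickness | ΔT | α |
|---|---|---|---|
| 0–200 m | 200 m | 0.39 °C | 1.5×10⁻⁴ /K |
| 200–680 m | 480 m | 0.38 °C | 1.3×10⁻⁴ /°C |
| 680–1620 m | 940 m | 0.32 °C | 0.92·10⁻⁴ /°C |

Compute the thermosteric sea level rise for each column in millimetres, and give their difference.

Δh_A ≈ 210 mm, Δh_B ≈ 63 mm; difference ≈ 150 mm

A Layer 1: 3.5×10⁻⁴ × 1.4 × 240 = 0.11760 m
A 240–1000 m: 2.2×10⁻⁴ × 0.24 × 760 = 0.040128 m
A 1100 × 1.6×10⁻⁴ × 0.29 = 0.05104 m
A total: 0.208768 m
B 1.5×10⁻⁴ × 0.39 × 200 = 0.01170 m
B 1.3×10⁻⁴ × 480 × 0.38 = 0.023712 m
B 680–1620 m: 0.32 × 940 × 0.92×10⁻⁴ = 0.0276736 m
B total: 0.0630856 m
Difference: 0.208768 − 0.0630856 = 0.1456824 m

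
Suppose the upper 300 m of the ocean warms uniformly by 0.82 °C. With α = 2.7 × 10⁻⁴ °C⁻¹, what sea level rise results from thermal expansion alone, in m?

Δh = αΔT·H = 2.7×10⁻⁴ × 0.82 × 300 = 0.06642 m

Δh ≈ 0.0664 m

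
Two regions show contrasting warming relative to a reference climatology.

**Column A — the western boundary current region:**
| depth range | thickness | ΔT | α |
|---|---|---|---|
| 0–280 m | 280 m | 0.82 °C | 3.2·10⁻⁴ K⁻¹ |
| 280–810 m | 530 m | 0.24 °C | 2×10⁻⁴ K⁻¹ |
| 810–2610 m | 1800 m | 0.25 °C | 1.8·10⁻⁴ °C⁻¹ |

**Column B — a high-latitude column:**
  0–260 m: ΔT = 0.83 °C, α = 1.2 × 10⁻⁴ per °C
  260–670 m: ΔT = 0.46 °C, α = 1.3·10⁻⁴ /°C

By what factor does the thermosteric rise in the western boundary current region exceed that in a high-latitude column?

a factor of 3.6

A Layer 1: 3.2×10⁻⁴ × 280 × 0.82 = 0.073472 m
A 280–810 m: 2×10⁻⁴ × 0.24 × 530 = 0.02544 m
A Layer 3: 1800 × 0.25 × 1.8×10⁻⁴ = 0.08100 m
A total: 0.179912 m
B 1.2×10⁻⁴ × 0.83 × 260 = 0.025896 m
B 410 × 1.3×10⁻⁴ × 0.46 = 0.024518 m
B total: 0.050414 m
Ratio: 0.179912 / 0.050414 ≈ 3.569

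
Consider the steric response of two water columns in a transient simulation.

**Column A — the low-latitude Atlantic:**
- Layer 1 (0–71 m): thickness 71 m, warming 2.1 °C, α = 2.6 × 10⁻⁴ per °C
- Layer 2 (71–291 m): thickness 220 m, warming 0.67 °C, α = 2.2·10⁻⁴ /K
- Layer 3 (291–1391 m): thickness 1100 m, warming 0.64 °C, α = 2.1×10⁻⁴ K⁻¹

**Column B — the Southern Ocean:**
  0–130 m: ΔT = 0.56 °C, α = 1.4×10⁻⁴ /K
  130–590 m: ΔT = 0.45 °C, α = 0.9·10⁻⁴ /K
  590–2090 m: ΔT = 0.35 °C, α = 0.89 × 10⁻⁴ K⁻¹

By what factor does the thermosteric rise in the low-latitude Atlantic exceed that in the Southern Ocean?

2.90

A 71 × 2.1 × 2.6×10⁻⁴ = 0.038766 m
A Layer 2: 0.67 × 220 × 2.2×10⁻⁴ = 0.032428 m
A 0.64 × 2.1×10⁻⁴ × 1100 = 0.14784 m
A total: 0.219034 m
B Layer 1: 130 × 1.4×10⁻⁴ × 0.56 = 0.010192 m
B Layer 2: 0.9×10⁻⁴ × 460 × 0.45 = 0.01863 m
B 590–2090 m: 0.35 × 0.89×10⁻⁴ × 1500 = 0.046725 m
B total: 0.075547 m
Ratio: 0.219034 / 0.075547 ≈ 2.899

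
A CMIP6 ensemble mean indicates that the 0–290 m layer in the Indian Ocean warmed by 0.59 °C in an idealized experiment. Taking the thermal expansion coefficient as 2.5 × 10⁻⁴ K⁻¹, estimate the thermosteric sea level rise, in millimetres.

Δh = αΔT·H = 2.5×10⁻⁴ × 0.59 × 290 = 0.042775 m

Δh = 42.8 mm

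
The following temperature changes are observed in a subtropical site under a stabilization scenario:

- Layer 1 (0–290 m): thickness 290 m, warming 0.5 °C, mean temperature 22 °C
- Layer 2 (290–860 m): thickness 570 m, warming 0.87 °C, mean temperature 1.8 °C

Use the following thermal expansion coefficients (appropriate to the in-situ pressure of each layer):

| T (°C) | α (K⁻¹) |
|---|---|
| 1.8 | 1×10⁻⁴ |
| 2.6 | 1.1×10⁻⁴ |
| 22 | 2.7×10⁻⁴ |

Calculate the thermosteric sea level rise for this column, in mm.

88.7 mm

Layer 1 at 22 °C → α = 2.7×10⁻⁴ K⁻¹
Layer 2 at 1.8 °C → α = 1×10⁻⁴ K⁻¹
Layer 1: 290 × 0.5 × 2.7×10⁻⁴ = 0.03915 m
0.87 × 1×10⁻⁴ × 570 = 0.04959 m
Δh = 0.03915 + 0.04959 = 0.08874 m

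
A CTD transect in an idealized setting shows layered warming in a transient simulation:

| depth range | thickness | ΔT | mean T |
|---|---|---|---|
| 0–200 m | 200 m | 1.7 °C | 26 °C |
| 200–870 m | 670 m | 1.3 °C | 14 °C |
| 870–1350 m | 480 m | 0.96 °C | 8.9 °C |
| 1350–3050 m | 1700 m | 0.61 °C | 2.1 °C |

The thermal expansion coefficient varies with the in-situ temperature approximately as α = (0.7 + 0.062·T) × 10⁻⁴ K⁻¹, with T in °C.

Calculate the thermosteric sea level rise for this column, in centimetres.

Layer 1: α = (0.7 + 0.062×26)×10⁻⁴ = 2.312×10⁻⁴ K⁻¹
Layer 2: α = (0.7 + 0.062×14)×10⁻⁴ = 1.568×10⁻⁴ K⁻¹
Layer 3: α = (0.7 + 0.062×8.9)×10⁻⁴ = 1.2518×10⁻⁴ K⁻¹
Layer 4: α = (0.7 + 0.062×2.1)×10⁻⁴ = 0.8302×10⁻⁴ K⁻¹
200 × 2.312×10⁻⁴ × 1.7 = 0.078608 m
200–870 m: 1.3 × 670 × 1.568×10⁻⁴ = 0.1365728 m
Layer 3: 1.2518×10⁻⁴ × 0.96 × 480 = 0.057682944 m
1350–3050 m: 1700 × 0.8302×10⁻⁴ × 0.61 = 0.08609174 m
Δh = 0.078608 + 0.1365728 + 0.057682944 + 0.08609174 = 0.358955484 m

36 cm of thermosteric rise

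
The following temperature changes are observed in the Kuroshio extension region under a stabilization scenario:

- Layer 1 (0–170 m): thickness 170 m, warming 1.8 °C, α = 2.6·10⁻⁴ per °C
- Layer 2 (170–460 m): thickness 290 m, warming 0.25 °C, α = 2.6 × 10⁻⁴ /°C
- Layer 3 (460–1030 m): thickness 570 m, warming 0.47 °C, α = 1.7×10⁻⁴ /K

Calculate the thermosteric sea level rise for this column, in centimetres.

Δh = 14 cm

Layer 1: 1.8 × 170 × 2.6×10⁻⁴ = 0.07956 m
290 × 2.6×10⁻⁴ × 0.25 = 0.01885 m
460–1030 m: 570 × 0.47 × 1.7×10⁻⁴ = 0.045543 m
Δh = 0.07956 + 0.01885 + 0.045543 = 0.143953 m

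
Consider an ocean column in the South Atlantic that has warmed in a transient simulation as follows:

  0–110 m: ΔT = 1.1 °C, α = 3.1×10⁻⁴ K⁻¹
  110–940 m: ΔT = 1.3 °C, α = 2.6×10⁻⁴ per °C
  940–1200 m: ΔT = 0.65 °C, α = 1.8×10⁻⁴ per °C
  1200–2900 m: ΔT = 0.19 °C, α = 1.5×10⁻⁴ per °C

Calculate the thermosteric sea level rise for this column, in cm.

39.7 cm of thermosteric rise

0–110 m: 3.1×10⁻⁴ × 110 × 1.1 = 0.03751 m
110–940 m: 830 × 1.3 × 2.6×10⁻⁴ = 0.28054 m
1.8×10⁻⁴ × 260 × 0.65 = 0.03042 m
0.19 × 1.5×10⁻⁴ × 1700 = 0.04845 m
Δh = 0.03751 + 0.28054 + 0.03042 + 0.04845 = 0.39692 m ≈ 39.7 cm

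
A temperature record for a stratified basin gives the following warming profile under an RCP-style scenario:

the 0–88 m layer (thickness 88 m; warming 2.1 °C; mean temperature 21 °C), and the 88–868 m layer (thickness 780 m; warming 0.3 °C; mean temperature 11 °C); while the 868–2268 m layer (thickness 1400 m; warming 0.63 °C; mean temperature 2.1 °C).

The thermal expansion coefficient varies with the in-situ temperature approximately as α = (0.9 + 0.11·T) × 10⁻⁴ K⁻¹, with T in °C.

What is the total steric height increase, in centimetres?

Layer 1: α = (0.9 + 0.11×21)×10⁻⁴ = 3.21×10⁻⁴ K⁻¹
Layer 2: α = (0.9 + 0.11×11)×10⁻⁴ = 2.11×10⁻⁴ K⁻¹
Layer 3: α = (0.9 + 0.11×2.1)×10⁻⁴ = 1.131×10⁻⁴ K⁻¹
0–88 m: 3.21×10⁻⁴ × 88 × 2.1 = 0.0593208 m
2.11×10⁻⁴ × 0.3 × 780 = 0.049374 m
868–2268 m: 1.131×10⁻⁴ × 1400 × 0.63 = 0.0997542 m
Δh = 0.0593208 + 0.049374 + 0.0997542 = 0.208449 m

20.8 cm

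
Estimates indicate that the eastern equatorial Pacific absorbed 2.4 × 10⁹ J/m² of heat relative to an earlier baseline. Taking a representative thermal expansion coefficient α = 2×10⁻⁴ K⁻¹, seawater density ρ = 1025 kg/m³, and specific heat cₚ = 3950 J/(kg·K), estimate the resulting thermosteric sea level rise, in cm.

about 12 cm

Δh = αQ/(ρcₚ) = 2×10⁻⁴ × 2.4×10⁹ / (1025 × 3950) ≈ 0.11856 m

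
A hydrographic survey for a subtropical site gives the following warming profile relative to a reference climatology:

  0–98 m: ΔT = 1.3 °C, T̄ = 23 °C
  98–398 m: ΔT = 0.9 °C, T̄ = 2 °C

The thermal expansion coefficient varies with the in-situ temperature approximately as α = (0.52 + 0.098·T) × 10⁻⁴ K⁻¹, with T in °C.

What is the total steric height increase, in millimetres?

Layer 1: α = (0.52 + 0.098×23)×10⁻⁴ = 2.774×10⁻⁴ K⁻¹
Layer 2: α = (0.52 + 0.098×2)×10⁻⁴ = 0.716×10⁻⁴ K⁻¹
Layer 1: 2.774×10⁻⁴ × 1.3 × 98 = 0.03534076 m
Layer 2: 300 × 0.716×10⁻⁴ × 0.9 = 0.019332 m
Δh = 0.03534076 + 0.019332 = 0.05467276 m

55 mm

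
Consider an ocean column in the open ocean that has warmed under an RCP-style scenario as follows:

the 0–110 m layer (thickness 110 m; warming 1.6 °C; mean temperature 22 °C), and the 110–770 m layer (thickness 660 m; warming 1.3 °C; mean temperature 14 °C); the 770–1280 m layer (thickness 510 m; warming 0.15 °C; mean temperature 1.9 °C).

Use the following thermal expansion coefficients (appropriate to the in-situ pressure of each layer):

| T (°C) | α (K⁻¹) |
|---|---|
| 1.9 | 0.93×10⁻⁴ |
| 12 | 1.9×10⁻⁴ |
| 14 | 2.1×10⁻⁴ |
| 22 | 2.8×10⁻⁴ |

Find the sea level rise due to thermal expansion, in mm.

Δh ≈ 240 mm

Layer 1 at 22 °C → α = 2.8×10⁻⁴ K⁻¹
Layer 2 at 14 °C → α = 2.1×10⁻⁴ K⁻¹
Layer 3 at 1.9 °C → α = 0.93×10⁻⁴ K⁻¹
0–110 m: 110 × 2.8×10⁻⁴ × 1.6 = 0.04928 m
2.1×10⁻⁴ × 1.3 × 660 = 0.18018 m
770–1280 m: 510 × 0.93×10⁻⁴ × 0.15 = 0.0071145 m
Δh = 0.04928 + 0.18018 + 0.0071145 = 0.2365745 m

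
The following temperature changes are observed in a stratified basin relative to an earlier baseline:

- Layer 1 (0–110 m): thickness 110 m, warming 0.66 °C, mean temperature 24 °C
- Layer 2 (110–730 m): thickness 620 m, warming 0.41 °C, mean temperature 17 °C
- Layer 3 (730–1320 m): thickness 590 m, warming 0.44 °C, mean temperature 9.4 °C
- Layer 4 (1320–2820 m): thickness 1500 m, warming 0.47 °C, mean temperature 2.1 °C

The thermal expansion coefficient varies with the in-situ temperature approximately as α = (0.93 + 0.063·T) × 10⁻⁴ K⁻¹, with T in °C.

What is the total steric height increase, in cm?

18.3 cm of thermosteric rise

Layer 1: α = (0.93 + 0.063×24)×10⁻⁴ = 2.442×10⁻⁴ K⁻¹
Layer 2: α = (0.93 + 0.063×17)×10⁻⁴ = 2.001×10⁻⁴ K⁻¹
Layer 3: α = (0.93 + 0.063×9.4)×10⁻⁴ = 1.5222×10⁻⁴ K⁻¹
Layer 4: α = (0.93 + 0.063×2.1)×10⁻⁴ = 1.0623×10⁻⁴ K⁻¹
0–110 m: 2.442×10⁻⁴ × 110 × 0.66 = 0.01772892 m
2.001×10⁻⁴ × 0.41 × 620 = 0.05086542 m
730–1320 m: 590 × 1.5222×10⁻⁴ × 0.44 = 0.039516312 m
Layer 4: 0.47 × 1500 × 1.0623×10⁻⁴ = 0.07489215 m
Δh = 0.01772892 + 0.05086542 + 0.039516312 + 0.07489215 = 0.183002802 m ≈ 18.3 cm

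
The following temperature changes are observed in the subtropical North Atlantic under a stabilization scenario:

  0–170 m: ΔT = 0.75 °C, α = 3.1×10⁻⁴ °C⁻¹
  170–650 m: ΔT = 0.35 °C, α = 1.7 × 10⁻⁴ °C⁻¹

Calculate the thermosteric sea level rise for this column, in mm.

Layer 1: 170 × 0.75 × 3.1×10⁻⁴ = 0.039525 m
170–650 m: 0.35 × 480 × 1.7×10⁻⁴ = 0.02856 m
Δh = 0.039525 + 0.02856 = 0.068085 m

about 68.1 mm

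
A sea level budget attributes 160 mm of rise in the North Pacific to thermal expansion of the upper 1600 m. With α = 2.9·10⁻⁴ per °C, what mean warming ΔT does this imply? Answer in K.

ΔT ≈ 0.34 K

ΔT = Δh/(αH) = 0.16 / (2.9×10⁻⁴ × 1600) ≈ 0.3448 K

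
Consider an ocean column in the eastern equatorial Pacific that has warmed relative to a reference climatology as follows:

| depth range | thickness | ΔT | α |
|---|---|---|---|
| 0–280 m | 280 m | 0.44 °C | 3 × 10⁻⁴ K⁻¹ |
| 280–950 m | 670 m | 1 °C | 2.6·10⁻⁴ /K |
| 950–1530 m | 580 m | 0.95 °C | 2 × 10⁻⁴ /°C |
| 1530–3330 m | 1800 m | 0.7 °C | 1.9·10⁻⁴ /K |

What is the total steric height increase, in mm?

about 561 mm

0.44 × 280 × 3×10⁻⁴ = 0.03696 m
Layer 2: 670 × 2.6×10⁻⁴ × 1 = 0.17420 m
2×10⁻⁴ × 0.95 × 580 = 0.11020 m
1.9×10⁻⁴ × 1800 × 0.7 = 0.23940 m
Δh = 0.03696 + 0.17420 + 0.11020 + 0.23940 = 0.56076 m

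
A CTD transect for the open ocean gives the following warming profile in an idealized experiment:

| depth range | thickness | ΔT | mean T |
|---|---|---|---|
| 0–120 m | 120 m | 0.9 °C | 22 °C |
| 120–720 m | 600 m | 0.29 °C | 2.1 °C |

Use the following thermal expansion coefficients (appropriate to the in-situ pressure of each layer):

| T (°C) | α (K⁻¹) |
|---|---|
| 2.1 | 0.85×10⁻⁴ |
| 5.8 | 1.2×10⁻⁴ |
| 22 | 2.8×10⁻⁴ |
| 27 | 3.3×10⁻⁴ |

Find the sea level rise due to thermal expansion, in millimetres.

Layer 1 at 22 °C → α = 2.8×10⁻⁴ K⁻¹
Layer 2 at 2.1 °C → α = 0.85×10⁻⁴ K⁻¹
2.8×10⁻⁴ × 0.9 × 120 = 0.03024 m
Layer 2: 0.29 × 0.85×10⁻⁴ × 600 = 0.01479 m
Δh = 0.03024 + 0.01479 = 0.04503 m

about 45 mm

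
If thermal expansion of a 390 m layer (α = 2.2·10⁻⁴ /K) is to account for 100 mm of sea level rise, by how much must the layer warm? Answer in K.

1.17 K

ΔT = Δh/(αH) = 0.1 / (2.2×10⁻⁴ × 390) ≈ 1.166 K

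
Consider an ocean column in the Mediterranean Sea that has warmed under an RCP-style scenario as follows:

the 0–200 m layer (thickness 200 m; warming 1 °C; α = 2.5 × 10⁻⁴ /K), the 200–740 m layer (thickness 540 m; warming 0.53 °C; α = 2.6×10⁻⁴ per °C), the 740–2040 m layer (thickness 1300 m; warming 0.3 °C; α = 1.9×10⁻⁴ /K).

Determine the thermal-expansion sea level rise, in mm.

Δh = 200 mm

200 × 2.5×10⁻⁴ × 1 = 0.05000 m
540 × 0.53 × 2.6×10⁻⁴ = 0.074412 m
0.3 × 1300 × 1.9×10⁻⁴ = 0.07410 m
Δh = 0.05000 + 0.074412 + 0.07410 = 0.198512 m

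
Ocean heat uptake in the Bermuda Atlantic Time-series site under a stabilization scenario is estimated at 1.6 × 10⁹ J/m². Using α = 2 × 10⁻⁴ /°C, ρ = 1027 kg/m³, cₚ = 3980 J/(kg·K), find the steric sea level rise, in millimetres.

about 78 mm

Δh = αQ/(ρcₚ) = 2×10⁻⁴ × 1.6×10⁹ / (1027 × 3980) ≈ 0.078288 m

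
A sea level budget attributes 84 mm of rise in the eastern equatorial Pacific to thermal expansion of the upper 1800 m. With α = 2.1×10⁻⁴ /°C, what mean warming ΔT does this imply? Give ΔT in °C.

0.222 °C

ΔT = Δh/(αH) = 0.084 / (2.1×10⁻⁴ × 1800) ≈ 0.2222 °C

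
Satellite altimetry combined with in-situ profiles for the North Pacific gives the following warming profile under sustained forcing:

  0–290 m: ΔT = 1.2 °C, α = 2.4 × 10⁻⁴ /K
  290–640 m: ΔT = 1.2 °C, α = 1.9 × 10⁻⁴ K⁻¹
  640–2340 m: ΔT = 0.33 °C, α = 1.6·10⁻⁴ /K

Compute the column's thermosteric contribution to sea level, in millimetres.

253 mm of thermosteric rise

290 × 1.2 × 2.4×10⁻⁴ = 0.08352 m
290–640 m: 1.2 × 350 × 1.9×10⁻⁴ = 0.07980 m
Layer 3: 1700 × 0.33 × 1.6×10⁻⁴ = 0.08976 m
Δh = 0.08352 + 0.07980 + 0.08976 = 0.25308 m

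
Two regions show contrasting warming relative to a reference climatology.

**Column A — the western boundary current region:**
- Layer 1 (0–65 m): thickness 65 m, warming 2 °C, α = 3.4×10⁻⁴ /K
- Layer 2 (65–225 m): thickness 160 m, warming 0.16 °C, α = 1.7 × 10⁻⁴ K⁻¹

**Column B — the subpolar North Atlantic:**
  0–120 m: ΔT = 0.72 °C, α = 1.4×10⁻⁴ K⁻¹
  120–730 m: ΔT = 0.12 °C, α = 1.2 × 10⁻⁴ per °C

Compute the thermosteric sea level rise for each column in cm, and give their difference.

A: 4.86 cm; B: 2.09 cm; difference 2.77 cm

A Layer 1: 3.4×10⁻⁴ × 2 × 65 = 0.04420 m
A Layer 2: 160 × 0.16 × 1.7×10⁻⁴ = 0.004352 m
A total: 0.048552 m
B 0–120 m: 120 × 0.72 × 1.4×10⁻⁴ = 0.012096 m
B 120–730 m: 1.2×10⁻⁴ × 0.12 × 610 = 0.008784 m
B total: 0.02088 m
Difference: 0.048552 − 0.02088 = 0.027672 m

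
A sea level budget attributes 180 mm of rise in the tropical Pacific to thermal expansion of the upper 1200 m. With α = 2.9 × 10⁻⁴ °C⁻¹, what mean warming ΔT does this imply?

ΔT = Δh/(αH) = 0.18 / (2.9×10⁻⁴ × 1200) ≈ 0.5172 °C

about 0.517 °C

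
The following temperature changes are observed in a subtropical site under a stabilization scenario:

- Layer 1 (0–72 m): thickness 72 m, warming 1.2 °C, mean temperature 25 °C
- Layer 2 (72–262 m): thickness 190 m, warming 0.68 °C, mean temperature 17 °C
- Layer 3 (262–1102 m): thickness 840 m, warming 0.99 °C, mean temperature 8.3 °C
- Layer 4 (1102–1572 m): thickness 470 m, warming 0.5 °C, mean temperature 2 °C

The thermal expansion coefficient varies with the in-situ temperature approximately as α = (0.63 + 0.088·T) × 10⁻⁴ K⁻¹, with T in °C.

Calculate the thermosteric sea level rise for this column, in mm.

Δh = 180 mm

Layer 1: α = (0.63 + 0.088×25)×10⁻⁴ = 2.83×10⁻⁴ K⁻¹
Layer 2: α = (0.63 + 0.088×17)×10⁻⁴ = 2.126×10⁻⁴ K⁻¹
Layer 3: α = (0.63 + 0.088×8.3)×10⁻⁴ = 1.3604×10⁻⁴ K⁻¹
Layer 4: α = (0.63 + 0.088×2)×10⁻⁴ = 0.806×10⁻⁴ K⁻¹
2.83×10⁻⁴ × 1.2 × 72 = 0.0244512 m
72–262 m: 0.68 × 190 × 2.126×10⁻⁴ = 0.02746792 m
Layer 3: 1.3604×10⁻⁴ × 840 × 0.99 = 0.113130864 m
Layer 4: 470 × 0.806×10⁻⁴ × 0.5 = 0.018941 m
Δh = 0.0244512 + 0.02746792 + 0.113130864 + 0.018941 = 0.183990984 m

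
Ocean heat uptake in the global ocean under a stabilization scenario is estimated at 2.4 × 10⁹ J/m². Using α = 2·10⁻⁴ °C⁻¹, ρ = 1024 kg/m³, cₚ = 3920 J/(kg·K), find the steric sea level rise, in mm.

Δh = αQ/(ρcₚ) = 2×10⁻⁴ × 2.4×10⁹ / (1024 × 3920) ≈ 0.11958 m

120 mm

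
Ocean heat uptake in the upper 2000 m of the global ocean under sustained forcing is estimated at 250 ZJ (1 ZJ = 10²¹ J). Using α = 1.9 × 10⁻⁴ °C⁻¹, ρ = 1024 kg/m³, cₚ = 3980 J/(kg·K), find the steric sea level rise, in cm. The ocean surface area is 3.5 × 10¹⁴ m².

Per unit area: Q = 250×10²¹ / (3.5×10¹⁴) ≈ 7.143×10⁸ J/m²
Δh = αQ/(ρcₚ) = 1.9×10⁻⁴ × 7.143×10⁸ / (1024 × 3980) ≈ 0.033301 m

3.33 cm of thermosteric rise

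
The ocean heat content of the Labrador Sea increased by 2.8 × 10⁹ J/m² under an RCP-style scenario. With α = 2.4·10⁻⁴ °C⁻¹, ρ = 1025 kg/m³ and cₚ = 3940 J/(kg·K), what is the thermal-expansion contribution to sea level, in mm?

Δh = 170 mm

Δh = αQ/(ρcₚ) = 2.4×10⁻⁴ × 2.8×10⁹ / (1025 × 3940) ≈ 0.16640 m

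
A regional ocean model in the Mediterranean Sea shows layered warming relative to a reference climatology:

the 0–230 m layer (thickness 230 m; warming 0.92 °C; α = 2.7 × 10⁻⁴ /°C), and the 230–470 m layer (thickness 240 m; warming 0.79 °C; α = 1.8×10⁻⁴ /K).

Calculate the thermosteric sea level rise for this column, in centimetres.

0–230 m: 2.7×10⁻⁴ × 230 × 0.92 = 0.057132 m
230–470 m: 1.8×10⁻⁴ × 0.79 × 240 = 0.034128 m
Δh = 0.057132 + 0.034128 = 0.09126 m ≈ 9.1 cm

Δh = 9.1 cm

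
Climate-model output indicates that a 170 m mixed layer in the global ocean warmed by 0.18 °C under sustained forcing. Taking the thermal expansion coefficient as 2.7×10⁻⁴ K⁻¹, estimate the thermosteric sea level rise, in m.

Δh = 0.00826 m

Δh = αΔT·H = 2.7×10⁻⁴ × 0.18 × 170 = 0.008262 m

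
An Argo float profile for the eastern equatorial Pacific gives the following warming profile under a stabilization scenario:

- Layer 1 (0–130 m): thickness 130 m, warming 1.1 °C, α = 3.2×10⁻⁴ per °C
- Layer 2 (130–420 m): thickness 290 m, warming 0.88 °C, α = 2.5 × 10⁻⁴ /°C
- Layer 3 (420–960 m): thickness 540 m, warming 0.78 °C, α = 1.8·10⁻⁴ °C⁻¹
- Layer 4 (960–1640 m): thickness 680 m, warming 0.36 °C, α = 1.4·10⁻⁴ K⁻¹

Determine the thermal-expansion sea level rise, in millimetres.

0–130 m: 1.1 × 130 × 3.2×10⁻⁴ = 0.04576 m
Layer 2: 2.5×10⁻⁴ × 0.88 × 290 = 0.06380 m
0.78 × 1.8×10⁻⁴ × 540 = 0.075816 m
960–1640 m: 1.4×10⁻⁴ × 0.36 × 680 = 0.034272 m
Δh = 0.04576 + 0.06380 + 0.075816 + 0.034272 = 0.219648 m ≈ 220 mm

220 mm of thermosteric rise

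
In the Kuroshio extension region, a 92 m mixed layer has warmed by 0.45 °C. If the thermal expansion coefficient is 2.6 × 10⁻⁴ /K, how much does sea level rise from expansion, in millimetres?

Δh = αΔT·H = 2.6×10⁻⁴ × 0.45 × 92 = 0.010764 m

10.8 mm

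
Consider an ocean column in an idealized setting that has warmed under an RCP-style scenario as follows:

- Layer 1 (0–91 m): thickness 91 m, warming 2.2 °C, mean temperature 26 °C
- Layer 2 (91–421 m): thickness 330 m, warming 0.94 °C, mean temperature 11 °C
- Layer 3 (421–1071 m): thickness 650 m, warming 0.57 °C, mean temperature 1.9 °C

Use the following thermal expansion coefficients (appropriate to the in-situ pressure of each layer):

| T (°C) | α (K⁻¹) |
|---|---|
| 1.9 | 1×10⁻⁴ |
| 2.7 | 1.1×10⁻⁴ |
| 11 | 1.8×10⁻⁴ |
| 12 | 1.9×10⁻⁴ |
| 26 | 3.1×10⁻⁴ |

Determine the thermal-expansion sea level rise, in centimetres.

15.5 cm

Layer 1 at 26 °C → α = 3.1×10⁻⁴ K⁻¹
Layer 2 at 11 °C → α = 1.8×10⁻⁴ K⁻¹
Layer 3 at 1.9 °C → α = 1×10⁻⁴ K⁻¹
2.2 × 3.1×10⁻⁴ × 91 = 0.062062 m
330 × 1.8×10⁻⁴ × 0.94 = 0.055836 m
0.57 × 650 × 1×10⁻⁴ = 0.03705 m
Δh = 0.062062 + 0.055836 + 0.03705 = 0.154948 m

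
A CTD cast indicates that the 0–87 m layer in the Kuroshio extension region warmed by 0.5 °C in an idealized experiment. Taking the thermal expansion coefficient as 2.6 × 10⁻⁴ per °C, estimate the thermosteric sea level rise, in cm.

1.13 cm of thermosteric rise

Δh = αΔT·H = 2.6×10⁻⁴ × 0.5 × 87 = 0.01131 m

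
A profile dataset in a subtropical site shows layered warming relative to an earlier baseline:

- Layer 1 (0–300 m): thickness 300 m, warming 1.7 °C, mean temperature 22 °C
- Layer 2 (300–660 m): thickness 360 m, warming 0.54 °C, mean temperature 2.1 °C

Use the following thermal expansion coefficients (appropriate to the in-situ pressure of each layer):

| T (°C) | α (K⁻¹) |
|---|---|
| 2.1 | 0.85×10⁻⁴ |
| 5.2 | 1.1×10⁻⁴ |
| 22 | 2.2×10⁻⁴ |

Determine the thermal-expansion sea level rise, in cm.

12.9 cm of thermosteric rise

Layer 1 at 22 °C → α = 2.2×10⁻⁴ K⁻¹
Layer 2 at 2.1 °C → α = 0.85×10⁻⁴ K⁻¹
300 × 1.7 × 2.2×10⁻⁴ = 0.11220 m
360 × 0.54 × 0.85×10⁻⁴ = 0.016524 m
Δh = 0.11220 + 0.016524 = 0.128724 m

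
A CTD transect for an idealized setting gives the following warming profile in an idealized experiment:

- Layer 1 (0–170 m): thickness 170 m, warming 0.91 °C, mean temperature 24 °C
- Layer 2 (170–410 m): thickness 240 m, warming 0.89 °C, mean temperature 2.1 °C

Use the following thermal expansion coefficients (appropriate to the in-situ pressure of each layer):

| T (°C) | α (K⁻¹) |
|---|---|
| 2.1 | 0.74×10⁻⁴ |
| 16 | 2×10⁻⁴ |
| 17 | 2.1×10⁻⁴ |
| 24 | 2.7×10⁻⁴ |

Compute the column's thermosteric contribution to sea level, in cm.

5.76 cm

Layer 1 at 24 °C → α = 2.7×10⁻⁴ K⁻¹
Layer 2 at 2.1 °C → α = 0.74×10⁻⁴ K⁻¹
Layer 1: 0.91 × 170 × 2.7×10⁻⁴ = 0.041769 m
240 × 0.74×10⁻⁴ × 0.89 = 0.0158064 m
Δh = 0.041769 + 0.0158064 = 0.0575754 m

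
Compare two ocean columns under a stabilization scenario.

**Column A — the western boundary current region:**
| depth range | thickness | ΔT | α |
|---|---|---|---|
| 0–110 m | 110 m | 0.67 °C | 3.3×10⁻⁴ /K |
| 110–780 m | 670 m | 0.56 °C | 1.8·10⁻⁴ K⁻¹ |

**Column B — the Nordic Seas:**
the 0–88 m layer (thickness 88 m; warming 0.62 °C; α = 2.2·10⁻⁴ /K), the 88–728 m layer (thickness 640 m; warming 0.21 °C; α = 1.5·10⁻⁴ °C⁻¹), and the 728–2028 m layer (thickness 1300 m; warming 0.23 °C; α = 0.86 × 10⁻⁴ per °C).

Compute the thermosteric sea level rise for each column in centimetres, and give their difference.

A Layer 1: 110 × 0.67 × 3.3×10⁻⁴ = 0.024321 m
A 1.8×10⁻⁴ × 670 × 0.56 = 0.067536 m
A total: 0.091857 m
B 0–88 m: 88 × 2.2×10⁻⁴ × 0.62 = 0.0120032 m
B 0.21 × 1.5×10⁻⁴ × 640 = 0.02016 m
B 0.86×10⁻⁴ × 1300 × 0.23 = 0.025714 m
B total: 0.0578772 m
Difference: 0.091857 − 0.0578772 = 0.0339798 m

A: 9.2 cm; B: 5.8 cm; difference 3.4 cm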